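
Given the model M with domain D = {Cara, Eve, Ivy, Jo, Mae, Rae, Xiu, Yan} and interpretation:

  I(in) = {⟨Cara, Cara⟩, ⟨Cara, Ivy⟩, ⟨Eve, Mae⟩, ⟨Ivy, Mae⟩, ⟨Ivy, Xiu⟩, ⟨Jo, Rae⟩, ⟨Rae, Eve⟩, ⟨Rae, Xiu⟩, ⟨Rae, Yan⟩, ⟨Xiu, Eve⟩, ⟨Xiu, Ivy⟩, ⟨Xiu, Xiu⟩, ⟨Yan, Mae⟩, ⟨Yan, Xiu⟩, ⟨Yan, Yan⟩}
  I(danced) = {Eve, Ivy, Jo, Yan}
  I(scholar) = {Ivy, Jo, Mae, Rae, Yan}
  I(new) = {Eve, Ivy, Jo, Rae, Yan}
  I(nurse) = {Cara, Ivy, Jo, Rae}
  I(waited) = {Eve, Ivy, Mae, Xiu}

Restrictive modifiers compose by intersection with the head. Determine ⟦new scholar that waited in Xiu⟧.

{Ivy}

⟦that waited⟧ = ⟦waited⟧ = {Eve, Ivy, Mae, Xiu}
⟦in Xiu⟧ = {x : ⟨x, Xiu⟩ ∈ ⟦in⟧} = {Ivy, Rae, Xiu, Yan}
⟦scholar⟧ = {Ivy, Jo, Mae, Rae, Yan}
… ∩ ⟦that waited⟧ = {Ivy, Jo, Mae, Rae, Yan} ∩ {Eve, Ivy, Mae, Xiu} = {Ivy, Mae}
… ∩ ⟦in Xiu⟧ = {Ivy, Mae} ∩ {Ivy, Rae, Xiu, Yan} = {Ivy}
… ∩ ⟦new⟧ = {Ivy} ∩ {Eve, Ivy, Jo, Rae, Yan} = {Ivy}
So ⟦new scholar that waited in Xiu⟧ = {Ivy}.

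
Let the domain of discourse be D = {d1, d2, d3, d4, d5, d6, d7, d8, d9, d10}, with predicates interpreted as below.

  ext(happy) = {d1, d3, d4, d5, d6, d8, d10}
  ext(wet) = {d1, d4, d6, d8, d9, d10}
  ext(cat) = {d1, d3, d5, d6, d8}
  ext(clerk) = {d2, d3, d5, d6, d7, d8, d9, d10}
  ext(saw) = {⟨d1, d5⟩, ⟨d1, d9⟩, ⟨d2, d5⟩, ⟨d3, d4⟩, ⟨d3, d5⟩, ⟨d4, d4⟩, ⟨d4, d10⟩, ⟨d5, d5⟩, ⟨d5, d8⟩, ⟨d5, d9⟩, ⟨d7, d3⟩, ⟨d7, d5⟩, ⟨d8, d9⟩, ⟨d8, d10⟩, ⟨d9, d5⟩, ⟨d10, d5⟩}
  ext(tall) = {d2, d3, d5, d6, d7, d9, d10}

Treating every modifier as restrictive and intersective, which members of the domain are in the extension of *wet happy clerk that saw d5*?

⟦that saw d5⟧ = {x : ⟨x, d5⟩ ∈ ⟦saw⟧} = {d1, d2, d3, d5, d7, d9, d10}
⟦clerk⟧ = {d2, d3, d5, d6, d7, d8, d9, d10}
… ∩ ⟦that saw d5⟧ = {d2, d3, d5, d6, d7, d8, d9, d10} ∩ {d1, d2, d3, d5, d7, d9, d10} = {d2, d3, d5, d7, d9, d10}
… ∩ ⟦wet⟧ = {d2, d3, d5, d7, d9, d10} ∩ {d1, d4, d6, d8, d9, d10} = {d9, d10}
… ∩ ⟦happy⟧ = {d9, d10} ∩ {d1, d3, d4, d5, d6, d8, d10} = {d10}
So ⟦wet happy clerk that saw d5⟧ = {d10}.

{d10}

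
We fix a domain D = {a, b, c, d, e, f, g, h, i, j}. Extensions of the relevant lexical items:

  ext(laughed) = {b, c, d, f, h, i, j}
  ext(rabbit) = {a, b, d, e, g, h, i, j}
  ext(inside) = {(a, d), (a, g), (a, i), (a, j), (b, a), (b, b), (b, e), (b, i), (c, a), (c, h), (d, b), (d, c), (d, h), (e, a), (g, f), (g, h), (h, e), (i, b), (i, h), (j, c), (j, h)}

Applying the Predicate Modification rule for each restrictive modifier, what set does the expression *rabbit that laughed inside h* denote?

⟦that laughed⟧ = ⟦laughed⟧ = {b, c, d, f, h, i, j}
⟦inside h⟧ = {x : ⟨x, h⟩ ∈ ⟦inside⟧} = {c, d, g, i, j}
⟦rabbit⟧ = {a, b, d, e, g, h, i, j}
… ∩ ⟦that laughed⟧ = {a, b, d, e, g, h, i, j} ∩ {b, c, d, f, h, i, j} = {b, d, h, i, j}
… ∩ ⟦inside h⟧ = {b, d, h, i, j} ∩ {c, d, g, i, j} = {d, i, j}
So ⟦rabbit that laughed inside h⟧ = {d, i, j}.

{d, i, j}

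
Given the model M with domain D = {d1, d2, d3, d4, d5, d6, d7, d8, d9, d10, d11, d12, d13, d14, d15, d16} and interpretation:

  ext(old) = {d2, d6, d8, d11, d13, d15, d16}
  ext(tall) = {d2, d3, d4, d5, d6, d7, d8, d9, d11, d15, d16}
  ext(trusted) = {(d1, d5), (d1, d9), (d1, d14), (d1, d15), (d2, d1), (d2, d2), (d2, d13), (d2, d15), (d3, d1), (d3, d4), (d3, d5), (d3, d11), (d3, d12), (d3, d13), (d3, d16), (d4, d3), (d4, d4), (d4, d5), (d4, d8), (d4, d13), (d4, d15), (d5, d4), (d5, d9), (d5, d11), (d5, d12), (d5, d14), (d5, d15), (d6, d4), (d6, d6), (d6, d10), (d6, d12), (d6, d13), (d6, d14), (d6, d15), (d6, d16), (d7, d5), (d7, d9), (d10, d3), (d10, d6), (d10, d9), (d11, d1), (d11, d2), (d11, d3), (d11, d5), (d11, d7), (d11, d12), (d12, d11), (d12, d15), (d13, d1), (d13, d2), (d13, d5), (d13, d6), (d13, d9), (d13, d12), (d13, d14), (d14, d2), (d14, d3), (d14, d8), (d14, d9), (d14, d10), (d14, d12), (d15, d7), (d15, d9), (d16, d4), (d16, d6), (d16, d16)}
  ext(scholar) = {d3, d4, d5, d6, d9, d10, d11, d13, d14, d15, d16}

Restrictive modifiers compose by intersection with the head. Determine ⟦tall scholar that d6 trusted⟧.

⟦that d6 trusted⟧ = {x : ⟨d6, x⟩ ∈ ⟦trusted⟧} = {d4, d6, d10, d12, d13, d14, d15, d16}
⟦scholar⟧ = {d3, d4, d5, d6, d9, d10, d11, d13, d14, d15, d16}
… ∩ ⟦that d6 trusted⟧ = {d3, d4, d5, d6, d9, d10, d11, d13, d14, d15, d16} ∩ {d4, d6, d10, d12, d13, d14, d15, d16} = {d4, d6, d10, d13, d14, d15, d16}
… ∩ ⟦tall⟧ = {d4, d6, d10, d13, d14, d15, d16} ∩ {d2, d3, d4, d5, d6, d7, d8, d9, d11, d15, d16} = {d4, d6, d15, d16}
So ⟦tall scholar that d6 trusted⟧ = {d4, d6, d15, d16}.

{d4, d6, d15, d16}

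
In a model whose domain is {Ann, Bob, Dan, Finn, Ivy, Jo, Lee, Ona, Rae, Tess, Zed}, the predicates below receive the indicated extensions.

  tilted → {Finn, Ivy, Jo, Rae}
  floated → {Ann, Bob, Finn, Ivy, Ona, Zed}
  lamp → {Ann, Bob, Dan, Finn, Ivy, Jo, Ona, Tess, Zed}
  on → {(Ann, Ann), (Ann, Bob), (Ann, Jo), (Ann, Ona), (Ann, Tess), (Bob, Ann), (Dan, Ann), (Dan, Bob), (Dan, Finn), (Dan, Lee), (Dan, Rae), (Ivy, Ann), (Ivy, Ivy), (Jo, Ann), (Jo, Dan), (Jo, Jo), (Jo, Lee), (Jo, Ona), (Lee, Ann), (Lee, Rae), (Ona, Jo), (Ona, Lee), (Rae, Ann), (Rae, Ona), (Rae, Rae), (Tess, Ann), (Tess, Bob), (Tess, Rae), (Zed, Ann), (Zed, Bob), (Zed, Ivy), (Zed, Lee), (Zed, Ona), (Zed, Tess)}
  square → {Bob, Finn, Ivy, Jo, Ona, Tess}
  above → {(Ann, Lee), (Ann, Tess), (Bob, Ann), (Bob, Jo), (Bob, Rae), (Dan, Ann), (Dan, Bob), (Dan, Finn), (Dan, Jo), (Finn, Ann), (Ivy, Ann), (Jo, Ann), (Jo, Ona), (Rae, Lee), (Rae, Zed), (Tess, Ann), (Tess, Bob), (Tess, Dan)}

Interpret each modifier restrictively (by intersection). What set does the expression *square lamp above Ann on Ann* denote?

⟦above Ann⟧ = {x : ⟨x, Ann⟩ ∈ ⟦above⟧} = {Bob, Dan, Finn, Ivy, Jo, Tess}
⟦on Ann⟧ = {x : ⟨x, Ann⟩ ∈ ⟦on⟧} = {Ann, Bob, Dan, Ivy, Jo, Lee, Rae, Tess, Zed}
⟦lamp⟧ = {Ann, Bob, Dan, Finn, Ivy, Jo, Ona, Tess, Zed}
… ∩ ⟦above Ann⟧ = {Ann, Bob, Dan, Finn, Ivy, Jo, Ona, Tess, Zed} ∩ {Bob, Dan, Finn, Ivy, Jo, Tess} = {Bob, Dan, Finn, Ivy, Jo, Tess}
… ∩ ⟦on Ann⟧ = {Bob, Dan, Finn, Ivy, Jo, Tess} ∩ {Ann, Bob, Dan, Ivy, Jo, Lee, Rae, Tess, Zed} = {Bob, Dan, Ivy, Jo, Tess}
… ∩ ⟦square⟧ = {Bob, Dan, Ivy, Jo, Tess} ∩ {Bob, Finn, Ivy, Jo, Ona, Tess} = {Bob, Ivy, Jo, Tess}
So ⟦square lamp above Ann on Ann⟧ = {Bob, Ivy, Jo, Tess}.

{Bob, Ivy, Jo, Tess}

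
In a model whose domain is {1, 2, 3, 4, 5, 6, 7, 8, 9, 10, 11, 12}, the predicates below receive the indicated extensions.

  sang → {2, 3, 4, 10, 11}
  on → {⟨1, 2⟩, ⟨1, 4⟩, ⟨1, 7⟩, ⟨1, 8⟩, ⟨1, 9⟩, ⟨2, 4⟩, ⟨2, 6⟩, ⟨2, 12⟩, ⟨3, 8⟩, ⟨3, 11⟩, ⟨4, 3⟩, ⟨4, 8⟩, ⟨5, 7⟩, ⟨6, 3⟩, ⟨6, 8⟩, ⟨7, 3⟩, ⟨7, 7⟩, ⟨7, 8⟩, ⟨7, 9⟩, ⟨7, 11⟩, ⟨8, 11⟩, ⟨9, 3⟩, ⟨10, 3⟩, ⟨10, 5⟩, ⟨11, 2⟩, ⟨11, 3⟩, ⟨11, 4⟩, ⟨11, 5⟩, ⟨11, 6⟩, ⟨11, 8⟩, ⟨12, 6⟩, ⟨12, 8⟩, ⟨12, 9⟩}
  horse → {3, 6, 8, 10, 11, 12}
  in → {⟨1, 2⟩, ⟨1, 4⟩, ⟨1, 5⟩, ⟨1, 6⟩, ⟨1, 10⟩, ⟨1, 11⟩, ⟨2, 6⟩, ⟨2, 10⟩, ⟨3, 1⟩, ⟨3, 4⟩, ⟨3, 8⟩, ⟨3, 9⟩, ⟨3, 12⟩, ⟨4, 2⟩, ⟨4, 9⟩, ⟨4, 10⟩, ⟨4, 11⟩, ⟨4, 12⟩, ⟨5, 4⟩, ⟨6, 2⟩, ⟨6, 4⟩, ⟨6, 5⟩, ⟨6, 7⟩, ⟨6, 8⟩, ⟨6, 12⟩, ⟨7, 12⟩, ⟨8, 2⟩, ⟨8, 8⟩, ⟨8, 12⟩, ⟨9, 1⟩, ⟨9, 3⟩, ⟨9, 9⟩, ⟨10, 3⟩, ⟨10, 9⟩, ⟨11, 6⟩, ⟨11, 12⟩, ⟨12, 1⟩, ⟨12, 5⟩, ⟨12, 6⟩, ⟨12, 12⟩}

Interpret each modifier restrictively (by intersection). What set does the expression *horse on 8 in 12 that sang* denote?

{3, 11}

⟦on 8⟧ = {x : ⟨x, 8⟩ ∈ ⟦on⟧} = {1, 3, 4, 6, 7, 11, 12}
⟦in 12⟧ = {x : ⟨x, 12⟩ ∈ ⟦in⟧} = {3, 4, 6, 7, 8, 11, 12}
⟦that sang⟧ = ⟦sang⟧ = {2, 3, 4, 10, 11}
⟦horse⟧ = {3, 6, 8, 10, 11, 12}
… ∩ ⟦on 8⟧ = {3, 6, 8, 10, 11, 12} ∩ {1, 3, 4, 6, 7, 11, 12} = {3, 6, 11, 12}
… ∩ ⟦in 12⟧ = {3, 6, 11, 12} ∩ {3, 4, 6, 7, 8, 11, 12} = {3, 6, 11, 12}
… ∩ ⟦that sang⟧ = {3, 6, 11, 12} ∩ {2, 3, 4, 10, 11} = {3, 11}
So ⟦horse on 8 in 12 that sang⟧ = {3, 11}.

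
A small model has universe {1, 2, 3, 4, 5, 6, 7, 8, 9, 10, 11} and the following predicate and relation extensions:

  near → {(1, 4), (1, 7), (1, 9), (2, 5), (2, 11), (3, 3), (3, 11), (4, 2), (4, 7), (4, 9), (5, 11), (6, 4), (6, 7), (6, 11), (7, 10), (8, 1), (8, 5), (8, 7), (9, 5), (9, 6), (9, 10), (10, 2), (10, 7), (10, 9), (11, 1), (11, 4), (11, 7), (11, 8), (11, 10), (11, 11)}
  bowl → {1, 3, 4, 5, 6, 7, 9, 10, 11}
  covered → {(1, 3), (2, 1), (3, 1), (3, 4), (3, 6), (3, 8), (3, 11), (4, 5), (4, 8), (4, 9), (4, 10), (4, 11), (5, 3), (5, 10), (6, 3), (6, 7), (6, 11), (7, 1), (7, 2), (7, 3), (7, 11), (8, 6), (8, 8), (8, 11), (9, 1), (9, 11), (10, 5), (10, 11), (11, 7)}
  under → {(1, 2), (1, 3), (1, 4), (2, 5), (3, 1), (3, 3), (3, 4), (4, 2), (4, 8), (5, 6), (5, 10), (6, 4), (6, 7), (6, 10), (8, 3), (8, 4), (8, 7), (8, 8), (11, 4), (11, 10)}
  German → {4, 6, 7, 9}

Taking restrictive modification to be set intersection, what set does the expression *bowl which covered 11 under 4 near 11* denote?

⟦which covered 11⟧ = {x : ⟨x, 11⟩ ∈ ⟦covered⟧} = {3, 4, 6, 7, 8, 9, 10}
⟦under 4⟧ = {x : ⟨x, 4⟩ ∈ ⟦under⟧} = {1, 3, 6, 8, 11}
⟦near 11⟧ = {x : ⟨x, 11⟩ ∈ ⟦near⟧} = {2, 3, 5, 6, 11}
⟦bowl⟧ = {1, 3, 4, 5, 6, 7, 9, 10, 11}
… ∩ ⟦which covered 11⟧ = {1, 3, 4, 5, 6, 7, 9, 10, 11} ∩ {3, 4, 6, 7, 8, 9, 10} = {3, 4, 6, 7, 9, 10}
… ∩ ⟦under 4⟧ = {3, 4, 6, 7, 9, 10} ∩ {1, 3, 6, 8, 11} = {3, 6}
… ∩ ⟦near 11⟧ = {3, 6} ∩ {2, 3, 5, 6, 11} = {3, 6}
So ⟦bowl which covered 11 under 4 near 11⟧ = {3, 6}.

{3, 6}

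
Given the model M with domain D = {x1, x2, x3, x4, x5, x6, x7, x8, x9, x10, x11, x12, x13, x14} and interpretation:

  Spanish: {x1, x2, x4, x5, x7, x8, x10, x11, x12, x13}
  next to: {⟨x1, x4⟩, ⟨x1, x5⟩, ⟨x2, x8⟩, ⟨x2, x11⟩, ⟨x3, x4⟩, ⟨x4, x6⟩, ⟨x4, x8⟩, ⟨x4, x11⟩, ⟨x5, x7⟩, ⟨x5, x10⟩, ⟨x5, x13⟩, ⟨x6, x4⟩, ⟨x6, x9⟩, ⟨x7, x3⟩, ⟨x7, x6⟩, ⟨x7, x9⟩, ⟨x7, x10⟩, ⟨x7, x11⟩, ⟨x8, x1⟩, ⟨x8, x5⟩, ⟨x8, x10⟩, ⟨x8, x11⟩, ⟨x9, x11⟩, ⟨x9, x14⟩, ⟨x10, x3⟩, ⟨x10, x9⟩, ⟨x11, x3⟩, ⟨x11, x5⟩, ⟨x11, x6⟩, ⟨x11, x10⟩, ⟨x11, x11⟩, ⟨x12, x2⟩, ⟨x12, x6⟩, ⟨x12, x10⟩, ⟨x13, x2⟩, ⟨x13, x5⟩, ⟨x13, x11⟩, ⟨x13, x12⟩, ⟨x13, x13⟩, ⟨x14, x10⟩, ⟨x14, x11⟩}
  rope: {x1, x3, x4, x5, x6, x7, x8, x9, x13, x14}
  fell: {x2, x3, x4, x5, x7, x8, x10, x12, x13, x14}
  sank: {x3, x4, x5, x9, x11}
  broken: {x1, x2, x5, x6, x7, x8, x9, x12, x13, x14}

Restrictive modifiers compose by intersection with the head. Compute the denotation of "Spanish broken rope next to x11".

⟦next to x11⟧ = {x : ⟨x, x11⟩ ∈ ⟦next to⟧} = {x2, x4, x7, x8, x9, x11, x13, x14}
⟦rope⟧ = {x1, x3, x4, x5, x6, x7, x8, x9, x13, x14}
… ∩ ⟦next to x11⟧ = {x1, x3, x4, x5, x6, x7, x8, x9, x13, x14} ∩ {x2, x4, x7, x8, x9, x11, x13, x14} = {x4, x7, x8, x9, x13, x14}
… ∩ ⟦Spanish⟧ = {x4, x7, x8, x9, x13, x14} ∩ {x1, x2, x4, x5, x7, x8, x10, x11, x12, x13} = {x4, x7, x8, x13}
… ∩ ⟦broken⟧ = {x4, x7, x8, x13} ∩ {x1, x2, x5, x6, x7, x8, x9, x12, x13, x14} = {x7, x8, x13}
So ⟦Spanish broken rope next to x11⟧ = {x7, x8, x13}.

{x7, x8, x13}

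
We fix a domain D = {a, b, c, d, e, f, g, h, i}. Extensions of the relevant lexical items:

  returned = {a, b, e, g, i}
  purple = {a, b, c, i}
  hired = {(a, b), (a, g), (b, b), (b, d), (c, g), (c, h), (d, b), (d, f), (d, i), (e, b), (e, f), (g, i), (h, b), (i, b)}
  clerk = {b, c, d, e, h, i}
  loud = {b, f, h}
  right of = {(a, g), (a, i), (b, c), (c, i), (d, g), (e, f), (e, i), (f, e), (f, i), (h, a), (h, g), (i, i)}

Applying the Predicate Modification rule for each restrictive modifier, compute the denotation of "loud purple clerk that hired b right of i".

{ }

⟦that hired b⟧ = {x : ⟨x, b⟩ ∈ ⟦hired⟧} = {a, b, d, e, h, i}
⟦right of i⟧ = {x : ⟨x, i⟩ ∈ ⟦right of⟧} = {a, c, e, f, i}
⟦clerk⟧ = {b, c, d, e, h, i}
… ∩ ⟦that hired b⟧ = {b, c, d, e, h, i} ∩ {a, b, d, e, h, i} = {b, d, e, h, i}
… ∩ ⟦right of i⟧ = {b, d, e, h, i} ∩ {a, c, e, f, i} = {e, i}
… ∩ ⟦loud⟧ = {e, i} ∩ {b, f, h} = ∅
… ∩ ⟦purple⟧ = ∅ ∩ {a, b, c, i} = ∅
So ⟦loud purple clerk that hired b right of i⟧ = { }.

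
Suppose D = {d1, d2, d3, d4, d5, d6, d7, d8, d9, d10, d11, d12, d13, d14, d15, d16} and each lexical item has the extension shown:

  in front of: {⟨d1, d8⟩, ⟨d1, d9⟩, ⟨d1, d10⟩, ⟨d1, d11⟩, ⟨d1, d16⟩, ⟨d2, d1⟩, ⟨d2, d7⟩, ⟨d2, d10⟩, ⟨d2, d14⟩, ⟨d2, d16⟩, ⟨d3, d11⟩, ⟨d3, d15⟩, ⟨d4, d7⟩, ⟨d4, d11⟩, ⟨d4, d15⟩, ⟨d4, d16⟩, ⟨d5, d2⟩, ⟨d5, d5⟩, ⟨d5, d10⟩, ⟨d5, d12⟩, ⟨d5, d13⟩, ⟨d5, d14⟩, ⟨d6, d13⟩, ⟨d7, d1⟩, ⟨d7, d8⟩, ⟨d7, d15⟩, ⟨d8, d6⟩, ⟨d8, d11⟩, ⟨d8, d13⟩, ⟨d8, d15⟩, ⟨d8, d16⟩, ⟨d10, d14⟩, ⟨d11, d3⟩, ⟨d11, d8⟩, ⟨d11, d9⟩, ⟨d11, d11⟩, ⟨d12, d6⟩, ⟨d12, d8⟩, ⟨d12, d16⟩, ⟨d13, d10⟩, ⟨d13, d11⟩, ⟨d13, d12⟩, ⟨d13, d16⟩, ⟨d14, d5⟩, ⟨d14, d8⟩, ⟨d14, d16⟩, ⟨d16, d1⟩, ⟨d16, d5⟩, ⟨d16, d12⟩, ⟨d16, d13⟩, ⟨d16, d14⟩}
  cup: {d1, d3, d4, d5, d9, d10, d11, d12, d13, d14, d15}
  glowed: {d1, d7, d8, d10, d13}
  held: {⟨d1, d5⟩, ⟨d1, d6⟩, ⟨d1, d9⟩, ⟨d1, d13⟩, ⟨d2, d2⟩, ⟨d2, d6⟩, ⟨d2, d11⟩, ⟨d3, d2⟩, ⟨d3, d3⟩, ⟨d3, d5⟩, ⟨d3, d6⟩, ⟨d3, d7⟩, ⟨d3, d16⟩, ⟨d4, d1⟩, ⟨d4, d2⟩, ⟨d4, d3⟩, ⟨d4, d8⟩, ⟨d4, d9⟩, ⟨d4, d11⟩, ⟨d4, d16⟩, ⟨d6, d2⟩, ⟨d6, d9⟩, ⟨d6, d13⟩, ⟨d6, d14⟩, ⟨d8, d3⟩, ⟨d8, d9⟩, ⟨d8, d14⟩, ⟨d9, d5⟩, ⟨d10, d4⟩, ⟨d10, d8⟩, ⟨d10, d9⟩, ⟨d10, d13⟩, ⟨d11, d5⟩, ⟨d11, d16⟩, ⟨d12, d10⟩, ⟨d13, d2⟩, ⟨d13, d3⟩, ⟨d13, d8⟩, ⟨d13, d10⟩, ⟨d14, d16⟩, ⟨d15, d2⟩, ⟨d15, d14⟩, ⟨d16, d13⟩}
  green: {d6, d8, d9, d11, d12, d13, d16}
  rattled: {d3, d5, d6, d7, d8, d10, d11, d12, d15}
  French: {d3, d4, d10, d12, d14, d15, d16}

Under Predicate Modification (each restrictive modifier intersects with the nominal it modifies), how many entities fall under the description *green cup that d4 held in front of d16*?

0

⟦that d4 held⟧ = {x : ⟨d4, x⟩ ∈ ⟦held⟧} = {d1, d2, d3, d8, d9, d11, d16}
⟦in front of d16⟧ = {x : ⟨x, d16⟩ ∈ ⟦in front of⟧} = {d1, d2, d4, d8, d12, d13, d14}
⟦cup⟧ = {d1, d3, d4, d5, d9, d10, d11, d12, d13, d14, d15}
… ∩ ⟦that d4 held⟧ = {d1, d3, d4, d5, d9, d10, d11, d12, d13, d14, d15} ∩ {d1, d2, d3, d8, d9, d11, d16} = {d1, d3, d9, d11}
… ∩ ⟦in front of d16⟧ = {d1, d3, d9, d11} ∩ {d1, d2, d4, d8, d12, d13, d14} = {d1}
… ∩ ⟦green⟧ = {d1} ∩ {d6, d8, d9, d11, d12, d13, d16} = ∅
⟦green cup that d4 held in front of d16⟧ = ∅, so the cardinality is 0.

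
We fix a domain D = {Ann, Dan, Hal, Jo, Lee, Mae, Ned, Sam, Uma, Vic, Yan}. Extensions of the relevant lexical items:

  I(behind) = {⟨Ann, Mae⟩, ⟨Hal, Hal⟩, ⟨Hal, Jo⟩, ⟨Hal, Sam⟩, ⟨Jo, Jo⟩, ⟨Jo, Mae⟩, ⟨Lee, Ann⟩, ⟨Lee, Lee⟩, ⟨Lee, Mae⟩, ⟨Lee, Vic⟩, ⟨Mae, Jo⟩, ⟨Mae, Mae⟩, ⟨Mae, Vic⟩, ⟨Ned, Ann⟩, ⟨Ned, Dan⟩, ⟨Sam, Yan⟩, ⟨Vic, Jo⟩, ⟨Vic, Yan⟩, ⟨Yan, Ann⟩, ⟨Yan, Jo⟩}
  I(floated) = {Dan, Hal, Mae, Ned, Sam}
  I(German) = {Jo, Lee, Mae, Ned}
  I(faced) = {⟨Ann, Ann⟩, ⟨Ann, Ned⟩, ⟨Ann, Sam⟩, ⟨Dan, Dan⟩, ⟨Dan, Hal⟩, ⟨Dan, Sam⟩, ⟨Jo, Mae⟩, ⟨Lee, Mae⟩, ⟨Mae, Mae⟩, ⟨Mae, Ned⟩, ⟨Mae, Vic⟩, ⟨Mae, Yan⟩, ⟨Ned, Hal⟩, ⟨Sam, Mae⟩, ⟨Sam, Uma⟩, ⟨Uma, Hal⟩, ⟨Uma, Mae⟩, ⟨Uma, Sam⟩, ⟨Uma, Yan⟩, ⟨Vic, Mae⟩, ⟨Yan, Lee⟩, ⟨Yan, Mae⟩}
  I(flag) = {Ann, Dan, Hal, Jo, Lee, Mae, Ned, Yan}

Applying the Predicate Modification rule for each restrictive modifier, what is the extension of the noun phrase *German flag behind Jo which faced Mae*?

{Jo, Mae}

⟦behind Jo⟧ = {x : ⟨x, Jo⟩ ∈ ⟦behind⟧} = {Hal, Jo, Mae, Vic, Yan}
⟦which faced Mae⟧ = {x : ⟨x, Mae⟩ ∈ ⟦faced⟧} = {Jo, Lee, Mae, Sam, Uma, Vic, Yan}
⟦flag⟧ = {Ann, Dan, Hal, Jo, Lee, Mae, Ned, Yan}
… ∩ ⟦behind Jo⟧ = {Ann, Dan, Hal, Jo, Lee, Mae, Ned, Yan} ∩ {Hal, Jo, Mae, Vic, Yan} = {Hal, Jo, Mae, Yan}
… ∩ ⟦which faced Mae⟧ = {Hal, Jo, Mae, Yan} ∩ {Jo, Lee, Mae, Sam, Uma, Vic, Yan} = {Jo, Mae, Yan}
… ∩ ⟦German⟧ = {Jo, Mae, Yan} ∩ {Jo, Lee, Mae, Ned} = {Jo, Mae}
So ⟦German flag behind Jo which faced Mae⟧ = {Jo, Mae}.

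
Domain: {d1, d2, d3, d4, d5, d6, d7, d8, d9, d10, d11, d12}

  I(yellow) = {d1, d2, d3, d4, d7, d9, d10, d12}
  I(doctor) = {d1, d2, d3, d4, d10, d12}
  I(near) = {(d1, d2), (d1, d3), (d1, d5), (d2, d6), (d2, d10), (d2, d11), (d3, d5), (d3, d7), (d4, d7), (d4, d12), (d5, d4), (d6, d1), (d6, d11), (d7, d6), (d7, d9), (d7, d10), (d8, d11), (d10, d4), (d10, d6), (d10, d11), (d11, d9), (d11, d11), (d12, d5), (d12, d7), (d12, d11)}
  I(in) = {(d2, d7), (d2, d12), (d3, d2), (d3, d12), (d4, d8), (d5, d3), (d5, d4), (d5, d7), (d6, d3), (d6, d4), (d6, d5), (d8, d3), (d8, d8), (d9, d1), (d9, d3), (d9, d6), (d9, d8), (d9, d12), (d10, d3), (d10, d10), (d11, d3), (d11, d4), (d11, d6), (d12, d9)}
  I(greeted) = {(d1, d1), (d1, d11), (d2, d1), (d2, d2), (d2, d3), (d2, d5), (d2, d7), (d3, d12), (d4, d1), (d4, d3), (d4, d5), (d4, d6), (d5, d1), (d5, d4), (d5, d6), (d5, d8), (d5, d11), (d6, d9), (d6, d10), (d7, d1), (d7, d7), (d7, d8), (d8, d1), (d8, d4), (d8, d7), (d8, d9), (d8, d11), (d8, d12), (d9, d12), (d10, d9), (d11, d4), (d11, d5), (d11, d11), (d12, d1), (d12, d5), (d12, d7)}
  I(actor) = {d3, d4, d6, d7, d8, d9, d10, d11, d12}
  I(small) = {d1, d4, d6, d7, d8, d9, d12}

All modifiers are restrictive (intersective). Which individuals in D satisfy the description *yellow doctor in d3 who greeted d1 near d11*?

{}

⟦in d3⟧ = {x : ⟨x, d3⟩ ∈ ⟦in⟧} = {d5, d6, d8, d9, d10, d11}
⟦who greeted d1⟧ = {x : ⟨x, d1⟩ ∈ ⟦greeted⟧} = {d1, d2, d4, d5, d7, d8, d12}
⟦near d11⟧ = {x : ⟨x, d11⟩ ∈ ⟦near⟧} = {d2, d6, d8, d10, d11, d12}
⟦doctor⟧ = {d1, d2, d3, d4, d10, d12}
… ∩ ⟦in d3⟧ = {d1, d2, d3, d4, d10, d12} ∩ {d5, d6, d8, d9, d10, d11} = {d10}
… ∩ ⟦who greeted d1⟧ = {d10} ∩ {d1, d2, d4, d5, d7, d8, d12} = ∅
… ∩ ⟦near d11⟧ = ∅ ∩ {d2, d6, d8, d10, d11, d12} = ∅
… ∩ ⟦yellow⟧ = ∅ ∩ {d1, d2, d3, d4, d7, d9, d10, d12} = ∅
So ⟦yellow doctor in d3 who greeted d1 near d11⟧ = {}.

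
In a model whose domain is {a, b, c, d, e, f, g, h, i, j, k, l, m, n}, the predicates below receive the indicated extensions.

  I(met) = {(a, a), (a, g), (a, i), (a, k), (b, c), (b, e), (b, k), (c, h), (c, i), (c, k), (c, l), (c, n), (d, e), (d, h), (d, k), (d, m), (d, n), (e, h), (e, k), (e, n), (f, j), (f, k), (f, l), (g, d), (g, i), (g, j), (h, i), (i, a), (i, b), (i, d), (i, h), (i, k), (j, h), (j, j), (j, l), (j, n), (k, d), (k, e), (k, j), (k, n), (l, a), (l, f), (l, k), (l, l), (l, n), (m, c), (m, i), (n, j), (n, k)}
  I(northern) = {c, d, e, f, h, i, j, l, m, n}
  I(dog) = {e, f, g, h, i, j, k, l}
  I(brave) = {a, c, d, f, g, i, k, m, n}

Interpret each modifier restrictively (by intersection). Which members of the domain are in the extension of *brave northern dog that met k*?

⟦that met k⟧ = {x : ⟨x, k⟩ ∈ ⟦met⟧} = {a, b, c, d, e, f, i, l, n}
⟦dog⟧ = {e, f, g, h, i, j, k, l}
… ∩ ⟦that met k⟧ = {e, f, g, h, i, j, k, l} ∩ {a, b, c, d, e, f, i, l, n} = {e, f, i, l}
… ∩ ⟦brave⟧ = {e, f, i, l} ∩ {a, c, d, f, g, i, k, m, n} = {f, i}
… ∩ ⟦northern⟧ = {f, i} ∩ {c, d, e, f, h, i, j, l, m, n} = {f, i}
So ⟦brave northern dog that met k⟧ = {f, i}.

{f, i}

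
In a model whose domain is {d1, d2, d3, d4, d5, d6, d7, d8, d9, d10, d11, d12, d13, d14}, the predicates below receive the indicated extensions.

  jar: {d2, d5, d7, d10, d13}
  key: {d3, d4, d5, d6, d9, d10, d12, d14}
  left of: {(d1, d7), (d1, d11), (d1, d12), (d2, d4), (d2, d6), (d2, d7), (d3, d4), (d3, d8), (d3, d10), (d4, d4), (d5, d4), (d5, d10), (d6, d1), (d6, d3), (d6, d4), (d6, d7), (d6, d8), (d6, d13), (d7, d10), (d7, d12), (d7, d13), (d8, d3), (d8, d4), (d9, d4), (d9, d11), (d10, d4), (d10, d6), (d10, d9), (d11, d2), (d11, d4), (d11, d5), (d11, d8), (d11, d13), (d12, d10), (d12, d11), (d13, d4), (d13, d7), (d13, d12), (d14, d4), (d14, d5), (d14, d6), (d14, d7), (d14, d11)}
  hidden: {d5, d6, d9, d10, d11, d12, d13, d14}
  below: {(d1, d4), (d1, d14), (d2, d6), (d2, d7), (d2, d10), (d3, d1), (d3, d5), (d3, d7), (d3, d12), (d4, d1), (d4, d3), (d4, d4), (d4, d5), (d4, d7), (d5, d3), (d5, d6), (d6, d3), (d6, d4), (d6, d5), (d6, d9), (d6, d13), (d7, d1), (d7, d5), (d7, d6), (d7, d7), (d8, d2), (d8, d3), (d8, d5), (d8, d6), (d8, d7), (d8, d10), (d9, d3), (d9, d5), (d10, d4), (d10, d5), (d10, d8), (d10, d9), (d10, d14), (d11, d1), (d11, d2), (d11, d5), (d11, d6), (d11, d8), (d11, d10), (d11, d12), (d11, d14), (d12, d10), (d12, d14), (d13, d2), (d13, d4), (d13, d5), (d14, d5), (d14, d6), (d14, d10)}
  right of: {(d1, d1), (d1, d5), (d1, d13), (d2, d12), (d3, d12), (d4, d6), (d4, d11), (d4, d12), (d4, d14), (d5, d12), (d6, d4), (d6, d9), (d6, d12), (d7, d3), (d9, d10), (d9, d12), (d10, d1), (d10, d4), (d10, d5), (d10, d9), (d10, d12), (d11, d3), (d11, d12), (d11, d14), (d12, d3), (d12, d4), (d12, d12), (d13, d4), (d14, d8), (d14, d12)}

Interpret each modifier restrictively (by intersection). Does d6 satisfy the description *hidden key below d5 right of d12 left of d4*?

yes

⟦below d5⟧ = {x : ⟨x, d5⟩ ∈ ⟦below⟧} = {d3, d4, d6, d7, d8, d9, d10, d11, d13, d14}
⟦right of d12⟧ = {x : ⟨x, d12⟩ ∈ ⟦right of⟧} = {d2, d3, d4, d5, d6, d9, d10, d11, d12, d14}
⟦left of d4⟧ = {x : ⟨x, d4⟩ ∈ ⟦left of⟧} = {d2, d3, d4, d5, d6, d8, d9, d10, d11, d13, d14}
⟦key⟧ = {d3, d4, d5, d6, d9, d10, d12, d14}
… ∩ ⟦below d5⟧ = {d3, d4, d5, d6, d9, d10, d12, d14} ∩ {d3, d4, d6, d7, d8, d9, d10, d11, d13, d14} = {d3, d4, d6, d9, d10, d14}
… ∩ ⟦right of d12⟧ = {d3, d4, d6, d9, d10, d14} ∩ {d2, d3, d4, d5, d6, d9, d10, d11, d12, d14} = {d3, d4, d6, d9, d10, d14}
… ∩ ⟦left of d4⟧ = {d3, d4, d6, d9, d10, d14} ∩ {d2, d3, d4, d5, d6, d8, d9, d10, d11, d13, d14} = {d3, d4, d6, d9, d10, d14}
… ∩ ⟦hidden⟧ = {d3, d4, d6, d9, d10, d14} ∩ {d5, d6, d9, d10, d11, d12, d13, d14} = {d6, d9, d10, d14}
⟦hidden key below d5 right of d12 left of d4⟧ = {d6, d9, d10, d14}; d6 ∈ this set.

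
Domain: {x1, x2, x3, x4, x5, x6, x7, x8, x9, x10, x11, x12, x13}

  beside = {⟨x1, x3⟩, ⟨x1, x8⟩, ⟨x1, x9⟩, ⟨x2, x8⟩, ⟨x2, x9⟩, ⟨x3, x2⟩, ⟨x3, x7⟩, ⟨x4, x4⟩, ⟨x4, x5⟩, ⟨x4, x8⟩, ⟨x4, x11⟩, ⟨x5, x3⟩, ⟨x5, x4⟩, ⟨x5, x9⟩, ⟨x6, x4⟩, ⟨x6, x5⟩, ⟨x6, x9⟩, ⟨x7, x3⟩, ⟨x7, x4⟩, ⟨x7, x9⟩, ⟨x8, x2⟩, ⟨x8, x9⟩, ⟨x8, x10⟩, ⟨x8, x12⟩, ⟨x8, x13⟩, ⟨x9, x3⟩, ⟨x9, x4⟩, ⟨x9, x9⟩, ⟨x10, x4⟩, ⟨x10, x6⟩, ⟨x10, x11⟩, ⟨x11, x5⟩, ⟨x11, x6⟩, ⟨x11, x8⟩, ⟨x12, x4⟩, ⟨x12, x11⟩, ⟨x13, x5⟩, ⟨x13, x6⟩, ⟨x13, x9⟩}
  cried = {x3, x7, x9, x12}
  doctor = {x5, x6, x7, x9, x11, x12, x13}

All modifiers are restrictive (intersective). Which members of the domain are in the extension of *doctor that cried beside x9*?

⟦that cried⟧ = ⟦cried⟧ = {x3, x7, x9, x12}
⟦beside x9⟧ = {x : ⟨x, x9⟩ ∈ ⟦beside⟧} = {x1, x2, x5, x6, x7, x8, x9, x13}
⟦doctor⟧ = {x5, x6, x7, x9, x11, x12, x13}
… ∩ ⟦that cried⟧ = {x5, x6, x7, x9, x11, x12, x13} ∩ {x3, x7, x9, x12} = {x7, x9, x12}
… ∩ ⟦beside x9⟧ = {x7, x9, x12} ∩ {x1, x2, x5, x6, x7, x8, x9, x13} = {x7, x9}
So ⟦doctor that cried beside x9⟧ = {x7, x9}.

{x7, x9}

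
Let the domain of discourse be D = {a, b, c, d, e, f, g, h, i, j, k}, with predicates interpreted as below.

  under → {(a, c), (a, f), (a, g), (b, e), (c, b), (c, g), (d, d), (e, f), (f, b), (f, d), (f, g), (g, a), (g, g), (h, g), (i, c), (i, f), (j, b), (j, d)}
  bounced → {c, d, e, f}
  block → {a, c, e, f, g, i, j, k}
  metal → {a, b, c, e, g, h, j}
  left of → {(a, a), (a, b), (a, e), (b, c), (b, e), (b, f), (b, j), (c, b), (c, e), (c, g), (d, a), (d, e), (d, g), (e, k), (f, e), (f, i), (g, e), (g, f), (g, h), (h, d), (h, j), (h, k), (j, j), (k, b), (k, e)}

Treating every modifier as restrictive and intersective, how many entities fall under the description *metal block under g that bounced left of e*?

⟦under g⟧ = {x : ⟨x, g⟩ ∈ ⟦under⟧} = {a, c, f, g, h}
⟦that bounced⟧ = ⟦bounced⟧ = {c, d, e, f}
⟦left of e⟧ = {x : ⟨x, e⟩ ∈ ⟦left of⟧} = {a, b, c, d, f, g, k}
⟦block⟧ = {a, c, e, f, g, i, j, k}
… ∩ ⟦under g⟧ = {a, c, e, f, g, i, j, k} ∩ {a, c, f, g, h} = {a, c, f, g}
… ∩ ⟦that bounced⟧ = {a, c, f, g} ∩ {c, d, e, f} = {c, f}
… ∩ ⟦left of e⟧ = {c, f} ∩ {a, b, c, d, f, g, k} = {c, f}
… ∩ ⟦metal⟧ = {c, f} ∩ {a, b, c, e, g, h, j} = {c}
⟦metal block under g that bounced left of e⟧ = {c}, so the cardinality is 1.

1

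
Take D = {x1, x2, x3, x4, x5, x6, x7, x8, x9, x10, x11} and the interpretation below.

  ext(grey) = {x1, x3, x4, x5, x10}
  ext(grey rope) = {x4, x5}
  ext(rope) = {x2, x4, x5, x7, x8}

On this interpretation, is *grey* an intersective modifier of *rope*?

⟦grey⟧ ∩ ⟦rope⟧ = {x1, x3, x4, x5, x10} ∩ {x2, x4, x5, x7, x8} = {x4, x5}
Observed ⟦grey rope⟧ = {x4, x5}.
These coincide, so the modifier is intersective here.

yes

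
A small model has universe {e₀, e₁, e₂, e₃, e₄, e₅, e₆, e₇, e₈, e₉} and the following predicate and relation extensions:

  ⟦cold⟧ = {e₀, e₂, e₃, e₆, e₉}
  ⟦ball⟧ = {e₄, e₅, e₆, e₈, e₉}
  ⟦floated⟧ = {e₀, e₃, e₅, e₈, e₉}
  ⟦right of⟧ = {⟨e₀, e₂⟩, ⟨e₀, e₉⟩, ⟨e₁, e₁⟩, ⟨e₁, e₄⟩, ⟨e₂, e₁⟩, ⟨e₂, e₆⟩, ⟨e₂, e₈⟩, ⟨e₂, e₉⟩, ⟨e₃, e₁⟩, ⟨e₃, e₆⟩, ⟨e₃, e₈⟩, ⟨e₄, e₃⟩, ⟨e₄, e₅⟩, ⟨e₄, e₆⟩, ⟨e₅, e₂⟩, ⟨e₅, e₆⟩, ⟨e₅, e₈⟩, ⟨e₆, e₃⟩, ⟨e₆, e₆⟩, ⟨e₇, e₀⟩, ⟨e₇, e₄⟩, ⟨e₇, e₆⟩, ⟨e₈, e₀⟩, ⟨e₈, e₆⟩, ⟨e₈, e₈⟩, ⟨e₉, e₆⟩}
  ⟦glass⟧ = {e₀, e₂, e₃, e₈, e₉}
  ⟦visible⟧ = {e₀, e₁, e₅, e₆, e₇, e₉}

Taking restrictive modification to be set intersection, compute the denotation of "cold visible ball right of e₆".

⟦right of e₆⟧ = {x : ⟨x, e₆⟩ ∈ ⟦right of⟧} = {e₂, e₃, e₄, e₅, e₆, e₇, e₈, e₉}
⟦ball⟧ = {e₄, e₅, e₆, e₈, e₉}
… ∩ ⟦right of e₆⟧ = {e₄, e₅, e₆, e₈, e₉} ∩ {e₂, e₃, e₄, e₅, e₆, e₇, e₈, e₉} = {e₄, e₅, e₆, e₈, e₉}
… ∩ ⟦cold⟧ = {e₄, e₅, e₆, e₈, e₉} ∩ {e₀, e₂, e₃, e₆, e₉} = {e₆, e₉}
… ∩ ⟦visible⟧ = {e₆, e₉} ∩ {e₀, e₁, e₅, e₆, e₇, e₉} = {e₆, e₉}
So ⟦cold visible ball right of e₆⟧ = {e₆, e₉}.

{e₆, e₉}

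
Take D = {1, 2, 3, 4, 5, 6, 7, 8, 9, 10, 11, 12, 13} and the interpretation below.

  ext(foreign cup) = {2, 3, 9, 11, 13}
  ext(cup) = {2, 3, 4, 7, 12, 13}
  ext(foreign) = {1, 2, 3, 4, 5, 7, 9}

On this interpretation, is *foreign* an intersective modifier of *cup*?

⟦foreign⟧ ∩ ⟦cup⟧ = {1, 2, 3, 4, 5, 7, 9} ∩ {2, 3, 4, 7, 12, 13} = {2, 3, 4, 7}
Observed ⟦foreign cup⟧ = {2, 3, 9, 11, 13}.
These differ, so the modifier is not intersective in this model.

no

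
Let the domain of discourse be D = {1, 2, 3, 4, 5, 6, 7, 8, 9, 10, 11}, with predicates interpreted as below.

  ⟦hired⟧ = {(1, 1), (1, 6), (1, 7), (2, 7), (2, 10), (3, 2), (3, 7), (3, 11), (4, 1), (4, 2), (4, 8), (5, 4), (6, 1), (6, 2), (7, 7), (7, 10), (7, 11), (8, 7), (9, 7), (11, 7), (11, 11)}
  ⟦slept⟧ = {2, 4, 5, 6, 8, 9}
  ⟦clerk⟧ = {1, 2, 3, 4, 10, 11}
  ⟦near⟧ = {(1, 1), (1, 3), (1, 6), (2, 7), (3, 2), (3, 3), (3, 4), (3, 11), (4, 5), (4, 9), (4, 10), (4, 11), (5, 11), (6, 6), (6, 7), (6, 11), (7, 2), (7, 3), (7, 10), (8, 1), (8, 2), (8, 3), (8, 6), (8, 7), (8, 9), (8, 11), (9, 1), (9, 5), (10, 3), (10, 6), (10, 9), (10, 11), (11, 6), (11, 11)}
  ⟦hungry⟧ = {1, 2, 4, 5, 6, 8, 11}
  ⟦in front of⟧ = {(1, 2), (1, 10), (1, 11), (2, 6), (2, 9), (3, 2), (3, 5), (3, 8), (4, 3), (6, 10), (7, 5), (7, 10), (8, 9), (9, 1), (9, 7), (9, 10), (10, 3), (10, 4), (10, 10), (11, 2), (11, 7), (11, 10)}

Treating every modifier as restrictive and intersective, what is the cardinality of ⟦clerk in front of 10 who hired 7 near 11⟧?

1

⟦in front of 10⟧ = {x : ⟨x, 10⟩ ∈ ⟦in front of⟧} = {1, 6, 7, 9, 10, 11}
⟦who hired 7⟧ = {x : ⟨x, 7⟩ ∈ ⟦hired⟧} = {1, 2, 3, 7, 8, 9, 11}
⟦near 11⟧ = {x : ⟨x, 11⟩ ∈ ⟦near⟧} = {3, 4, 5, 6, 8, 10, 11}
⟦clerk⟧ = {1, 2, 3, 4, 10, 11}
… ∩ ⟦in front of 10⟧ = {1, 2, 3, 4, 10, 11} ∩ {1, 6, 7, 9, 10, 11} = {1, 10, 11}
… ∩ ⟦who hired 7⟧ = {1, 10, 11} ∩ {1, 2, 3, 7, 8, 9, 11} = {1, 11}
… ∩ ⟦near 11⟧ = {1, 11} ∩ {3, 4, 5, 6, 8, 10, 11} = {11}
⟦clerk in front of 10 who hired 7 near 11⟧ = {11}, so the cardinality is 1.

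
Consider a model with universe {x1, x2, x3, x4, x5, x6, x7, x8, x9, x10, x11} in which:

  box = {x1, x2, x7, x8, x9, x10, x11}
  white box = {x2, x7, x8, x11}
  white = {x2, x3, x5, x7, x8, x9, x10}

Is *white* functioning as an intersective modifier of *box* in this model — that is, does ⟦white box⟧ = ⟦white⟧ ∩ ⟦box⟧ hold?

⟦white⟧ ∩ ⟦box⟧ = {x2, x3, x5, x7, x8, x9, x10} ∩ {x1, x2, x7, x8, x9, x10, x11} = {x2, x7, x8, x9, x10}
Observed ⟦white box⟧ = {x2, x7, x8, x11}.
These differ, so the modifier is not intersective in this model.

no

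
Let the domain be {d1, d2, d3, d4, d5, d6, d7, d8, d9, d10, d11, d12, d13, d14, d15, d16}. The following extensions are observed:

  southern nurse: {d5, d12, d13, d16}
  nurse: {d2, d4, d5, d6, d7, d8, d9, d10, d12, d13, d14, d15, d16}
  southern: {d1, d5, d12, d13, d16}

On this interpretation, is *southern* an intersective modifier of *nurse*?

yes

⟦southern⟧ ∩ ⟦nurse⟧ = {d1, d5, d12, d13, d16} ∩ {d2, d4, d5, d6, d7, d8, d9, d10, d12, d13, d14, d15, d16} = {d5, d12, d13, d16}
Observed ⟦southern nurse⟧ = {d5, d12, d13, d16}.
These coincide, so the modifier is intersective here.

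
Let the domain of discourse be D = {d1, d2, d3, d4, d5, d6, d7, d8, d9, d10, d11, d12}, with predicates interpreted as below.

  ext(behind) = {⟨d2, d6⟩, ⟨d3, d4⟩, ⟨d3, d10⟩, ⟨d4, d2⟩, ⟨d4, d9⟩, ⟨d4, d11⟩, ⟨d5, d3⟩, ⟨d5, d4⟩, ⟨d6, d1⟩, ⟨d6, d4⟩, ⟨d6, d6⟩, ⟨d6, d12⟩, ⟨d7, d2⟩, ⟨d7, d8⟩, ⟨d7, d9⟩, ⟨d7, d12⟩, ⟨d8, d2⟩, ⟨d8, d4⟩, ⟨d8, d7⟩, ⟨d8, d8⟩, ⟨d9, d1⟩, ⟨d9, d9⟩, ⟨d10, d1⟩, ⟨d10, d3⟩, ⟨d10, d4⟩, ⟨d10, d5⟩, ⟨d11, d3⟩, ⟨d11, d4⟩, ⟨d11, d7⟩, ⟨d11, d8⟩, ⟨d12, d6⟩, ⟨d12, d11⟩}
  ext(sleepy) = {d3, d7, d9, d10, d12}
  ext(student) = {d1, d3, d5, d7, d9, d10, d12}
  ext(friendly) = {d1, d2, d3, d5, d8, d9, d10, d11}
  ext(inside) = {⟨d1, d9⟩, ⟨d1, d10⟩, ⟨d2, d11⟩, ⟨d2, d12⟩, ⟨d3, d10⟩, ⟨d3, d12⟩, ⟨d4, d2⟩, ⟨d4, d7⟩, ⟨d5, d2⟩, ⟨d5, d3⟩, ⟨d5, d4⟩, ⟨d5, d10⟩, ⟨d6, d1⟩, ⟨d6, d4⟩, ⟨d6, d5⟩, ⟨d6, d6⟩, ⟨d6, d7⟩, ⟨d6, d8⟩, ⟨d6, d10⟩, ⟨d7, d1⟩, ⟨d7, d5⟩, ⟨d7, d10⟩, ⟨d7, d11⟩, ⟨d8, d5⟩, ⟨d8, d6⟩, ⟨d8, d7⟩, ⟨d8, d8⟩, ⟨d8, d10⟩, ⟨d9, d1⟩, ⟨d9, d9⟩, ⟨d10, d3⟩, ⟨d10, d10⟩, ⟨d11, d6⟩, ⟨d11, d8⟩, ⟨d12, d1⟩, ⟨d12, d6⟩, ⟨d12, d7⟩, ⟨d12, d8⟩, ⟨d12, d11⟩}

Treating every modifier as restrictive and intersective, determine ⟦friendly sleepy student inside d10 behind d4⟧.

⟦inside d10⟧ = {x : ⟨x, d10⟩ ∈ ⟦inside⟧} = {d1, d3, d5, d6, d7, d8, d10}
⟦behind d4⟧ = {x : ⟨x, d4⟩ ∈ ⟦behind⟧} = {d3, d5, d6, d8, d10, d11}
⟦student⟧ = {d1, d3, d5, d7, d9, d10, d12}
… ∩ ⟦inside d10⟧ = {d1, d3, d5, d7, d9, d10, d12} ∩ {d1, d3, d5, d6, d7, d8, d10} = {d1, d3, d5, d7, d10}
… ∩ ⟦behind d4⟧ = {d1, d3, d5, d7, d10} ∩ {d3, d5, d6, d8, d10, d11} = {d3, d5, d10}
… ∩ ⟦friendly⟧ = {d3, d5, d10} ∩ {d1, d2, d3, d5, d8, d9, d10, d11} = {d3, d5, d10}
… ∩ ⟦sleepy⟧ = {d3, d5, d10} ∩ {d3, d7, d9, d10, d12} = {d3, d10}
So ⟦friendly sleepy student inside d10 behind d4⟧ = {d3, d10}.

{d3, d10}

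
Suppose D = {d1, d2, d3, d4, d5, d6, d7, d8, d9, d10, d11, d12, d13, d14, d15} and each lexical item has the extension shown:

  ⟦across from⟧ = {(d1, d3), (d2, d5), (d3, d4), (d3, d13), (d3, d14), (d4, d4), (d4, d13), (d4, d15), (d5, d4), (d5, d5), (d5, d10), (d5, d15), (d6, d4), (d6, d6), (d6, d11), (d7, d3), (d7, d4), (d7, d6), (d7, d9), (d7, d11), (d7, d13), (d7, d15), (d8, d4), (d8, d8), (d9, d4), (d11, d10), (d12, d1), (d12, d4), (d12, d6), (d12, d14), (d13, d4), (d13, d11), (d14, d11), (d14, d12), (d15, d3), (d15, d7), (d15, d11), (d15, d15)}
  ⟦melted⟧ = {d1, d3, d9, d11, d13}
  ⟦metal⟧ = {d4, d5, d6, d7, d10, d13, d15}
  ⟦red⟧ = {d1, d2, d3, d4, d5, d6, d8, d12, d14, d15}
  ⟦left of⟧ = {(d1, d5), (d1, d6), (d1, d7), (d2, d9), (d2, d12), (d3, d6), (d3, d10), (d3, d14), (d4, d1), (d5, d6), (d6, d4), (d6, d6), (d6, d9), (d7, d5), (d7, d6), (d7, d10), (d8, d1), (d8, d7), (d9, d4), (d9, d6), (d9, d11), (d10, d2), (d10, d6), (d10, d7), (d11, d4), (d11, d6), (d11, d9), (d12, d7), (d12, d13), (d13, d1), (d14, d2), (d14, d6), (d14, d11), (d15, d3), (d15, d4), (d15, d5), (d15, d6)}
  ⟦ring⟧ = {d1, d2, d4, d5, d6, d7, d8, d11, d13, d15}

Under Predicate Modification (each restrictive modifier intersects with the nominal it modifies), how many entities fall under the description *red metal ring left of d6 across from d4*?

2

⟦left of d6⟧ = {x : ⟨x, d6⟩ ∈ ⟦left of⟧} = {d1, d3, d5, d6, d7, d9, d10, d11, d14, d15}
⟦across from d4⟧ = {x : ⟨x, d4⟩ ∈ ⟦across from⟧} = {d3, d4, d5, d6, d7, d8, d9, d12, d13}
⟦ring⟧ = {d1, d2, d4, d5, d6, d7, d8, d11, d13, d15}
… ∩ ⟦left of d6⟧ = {d1, d2, d4, d5, d6, d7, d8, d11, d13, d15} ∩ {d1, d3, d5, d6, d7, d9, d10, d11, d14, d15} = {d1, d5, d6, d7, d11, d15}
… ∩ ⟦across from d4⟧ = {d1, d5, d6, d7, d11, d15} ∩ {d3, d4, d5, d6, d7, d8, d9, d12, d13} = {d5, d6, d7}
… ∩ ⟦red⟧ = {d5, d6, d7} ∩ {d1, d2, d3, d4, d5, d6, d8, d12, d14, d15} = {d5, d6}
… ∩ ⟦metal⟧ = {d5, d6} ∩ {d4, d5, d6, d7, d10, d13, d15} = {d5, d6}
⟦red metal ring left of d6 across from d4⟧ = {d5, d6}, so the cardinality is 2.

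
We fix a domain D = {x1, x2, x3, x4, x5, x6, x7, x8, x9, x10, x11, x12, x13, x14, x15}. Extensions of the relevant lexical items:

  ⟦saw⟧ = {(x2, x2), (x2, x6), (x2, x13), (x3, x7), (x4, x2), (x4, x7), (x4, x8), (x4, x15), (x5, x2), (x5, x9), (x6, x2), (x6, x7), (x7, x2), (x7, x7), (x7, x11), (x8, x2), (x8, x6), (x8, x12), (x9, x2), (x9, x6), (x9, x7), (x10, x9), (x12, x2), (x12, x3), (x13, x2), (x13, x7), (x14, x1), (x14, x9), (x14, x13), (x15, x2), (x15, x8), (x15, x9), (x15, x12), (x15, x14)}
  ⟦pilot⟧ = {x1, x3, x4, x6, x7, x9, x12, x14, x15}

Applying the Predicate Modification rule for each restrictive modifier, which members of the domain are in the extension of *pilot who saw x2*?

{x4, x6, x7, x9, x12, x15}

⟦who saw x2⟧ = {x : ⟨x, x2⟩ ∈ ⟦saw⟧} = {x2, x4, x5, x6, x7, x8, x9, x12, x13, x15}
⟦pilot⟧ = {x1, x3, x4, x6, x7, x9, x12, x14, x15}
… ∩ ⟦who saw x2⟧ = {x1, x3, x4, x6, x7, x9, x12, x14, x15} ∩ {x2, x4, x5, x6, x7, x8, x9, x12, x13, x15} = {x4, x6, x7, x9, x12, x15}
So ⟦pilot who saw x2⟧ = {x4, x6, x7, x9, x12, x15}.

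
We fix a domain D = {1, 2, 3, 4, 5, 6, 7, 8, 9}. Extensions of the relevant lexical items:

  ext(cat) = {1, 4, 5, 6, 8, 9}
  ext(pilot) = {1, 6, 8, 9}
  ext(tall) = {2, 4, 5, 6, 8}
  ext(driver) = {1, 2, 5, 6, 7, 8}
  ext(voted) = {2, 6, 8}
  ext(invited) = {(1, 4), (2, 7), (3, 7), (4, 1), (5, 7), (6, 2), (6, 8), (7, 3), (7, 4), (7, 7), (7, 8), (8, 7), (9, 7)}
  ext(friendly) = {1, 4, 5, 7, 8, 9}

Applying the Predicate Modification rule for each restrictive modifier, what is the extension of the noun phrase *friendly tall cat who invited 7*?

⟦who invited 7⟧ = {x : ⟨x, 7⟩ ∈ ⟦invited⟧} = {2, 3, 5, 7, 8, 9}
⟦cat⟧ = {1, 4, 5, 6, 8, 9}
… ∩ ⟦who invited 7⟧ = {1, 4, 5, 6, 8, 9} ∩ {2, 3, 5, 7, 8, 9} = {5, 8, 9}
… ∩ ⟦friendly⟧ = {5, 8, 9} ∩ {1, 4, 5, 7, 8, 9} = {5, 8, 9}
… ∩ ⟦tall⟧ = {5, 8, 9} ∩ {2, 4, 5, 6, 8} = {5, 8}
So ⟦friendly tall cat who invited 7⟧ = {5, 8}.

{5, 8}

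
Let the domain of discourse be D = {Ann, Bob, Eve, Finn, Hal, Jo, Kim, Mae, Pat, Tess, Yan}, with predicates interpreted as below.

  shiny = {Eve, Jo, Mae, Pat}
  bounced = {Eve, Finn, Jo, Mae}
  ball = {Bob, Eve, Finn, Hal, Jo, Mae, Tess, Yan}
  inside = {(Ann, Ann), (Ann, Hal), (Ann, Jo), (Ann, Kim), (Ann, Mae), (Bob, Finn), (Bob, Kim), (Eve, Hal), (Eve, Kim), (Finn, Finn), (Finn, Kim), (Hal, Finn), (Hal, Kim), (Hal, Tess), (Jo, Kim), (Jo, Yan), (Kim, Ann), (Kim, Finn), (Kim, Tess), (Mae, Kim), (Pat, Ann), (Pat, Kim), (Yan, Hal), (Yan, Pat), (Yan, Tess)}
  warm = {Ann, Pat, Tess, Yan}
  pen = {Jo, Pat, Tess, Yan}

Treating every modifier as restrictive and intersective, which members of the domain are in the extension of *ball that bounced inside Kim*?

⟦that bounced⟧ = ⟦bounced⟧ = {Eve, Finn, Jo, Mae}
⟦inside Kim⟧ = {x : ⟨x, Kim⟩ ∈ ⟦inside⟧} = {Ann, Bob, Eve, Finn, Hal, Jo, Mae, Pat}
⟦ball⟧ = {Bob, Eve, Finn, Hal, Jo, Mae, Tess, Yan}
… ∩ ⟦that bounced⟧ = {Bob, Eve, Finn, Hal, Jo, Mae, Tess, Yan} ∩ {Eve, Finn, Jo, Mae} = {Eve, Finn, Jo, Mae}
… ∩ ⟦inside Kim⟧ = {Eve, Finn, Jo, Mae} ∩ {Ann, Bob, Eve, Finn, Hal, Jo, Mae, Pat} = {Eve, Finn, Jo, Mae}
So ⟦ball that bounced inside Kim⟧ = {Eve, Finn, Jo, Mae}.

{Eve, Finn, Jo, Mae}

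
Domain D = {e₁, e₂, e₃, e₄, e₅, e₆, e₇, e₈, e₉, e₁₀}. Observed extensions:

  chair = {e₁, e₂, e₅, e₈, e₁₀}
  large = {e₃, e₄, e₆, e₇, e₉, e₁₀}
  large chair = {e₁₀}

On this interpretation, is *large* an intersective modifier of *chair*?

⟦large⟧ ∩ ⟦chair⟧ = {e₃, e₄, e₆, e₇, e₉, e₁₀} ∩ {e₁, e₂, e₅, e₈, e₁₀} = {e₁₀}
Observed ⟦large chair⟧ = {e₁₀}.
These coincide, so the modifier is intersective here.

yes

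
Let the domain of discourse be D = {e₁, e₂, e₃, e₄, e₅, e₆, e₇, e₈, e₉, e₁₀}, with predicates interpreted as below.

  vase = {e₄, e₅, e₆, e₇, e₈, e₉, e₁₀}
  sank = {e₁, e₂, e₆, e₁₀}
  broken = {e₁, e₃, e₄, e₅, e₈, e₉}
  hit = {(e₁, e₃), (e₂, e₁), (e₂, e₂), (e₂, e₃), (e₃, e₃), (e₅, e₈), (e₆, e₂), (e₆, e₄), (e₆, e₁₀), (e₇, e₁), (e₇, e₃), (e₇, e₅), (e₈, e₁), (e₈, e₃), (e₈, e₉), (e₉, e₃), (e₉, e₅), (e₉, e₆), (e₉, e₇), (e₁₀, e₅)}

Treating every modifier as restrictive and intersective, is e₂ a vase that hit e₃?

no

⟦that hit e₃⟧ = {x : ⟨x, e₃⟩ ∈ ⟦hit⟧} = {e₁, e₂, e₃, e₇, e₈, e₉}
⟦vase⟧ = {e₄, e₅, e₆, e₇, e₈, e₉, e₁₀}
… ∩ ⟦that hit e₃⟧ = {e₄, e₅, e₆, e₇, e₈, e₉, e₁₀} ∩ {e₁, e₂, e₃, e₇, e₈, e₉} = {e₇, e₈, e₉}
⟦vase that hit e₃⟧ = {e₇, e₈, e₉}; e₂ ∉ this set.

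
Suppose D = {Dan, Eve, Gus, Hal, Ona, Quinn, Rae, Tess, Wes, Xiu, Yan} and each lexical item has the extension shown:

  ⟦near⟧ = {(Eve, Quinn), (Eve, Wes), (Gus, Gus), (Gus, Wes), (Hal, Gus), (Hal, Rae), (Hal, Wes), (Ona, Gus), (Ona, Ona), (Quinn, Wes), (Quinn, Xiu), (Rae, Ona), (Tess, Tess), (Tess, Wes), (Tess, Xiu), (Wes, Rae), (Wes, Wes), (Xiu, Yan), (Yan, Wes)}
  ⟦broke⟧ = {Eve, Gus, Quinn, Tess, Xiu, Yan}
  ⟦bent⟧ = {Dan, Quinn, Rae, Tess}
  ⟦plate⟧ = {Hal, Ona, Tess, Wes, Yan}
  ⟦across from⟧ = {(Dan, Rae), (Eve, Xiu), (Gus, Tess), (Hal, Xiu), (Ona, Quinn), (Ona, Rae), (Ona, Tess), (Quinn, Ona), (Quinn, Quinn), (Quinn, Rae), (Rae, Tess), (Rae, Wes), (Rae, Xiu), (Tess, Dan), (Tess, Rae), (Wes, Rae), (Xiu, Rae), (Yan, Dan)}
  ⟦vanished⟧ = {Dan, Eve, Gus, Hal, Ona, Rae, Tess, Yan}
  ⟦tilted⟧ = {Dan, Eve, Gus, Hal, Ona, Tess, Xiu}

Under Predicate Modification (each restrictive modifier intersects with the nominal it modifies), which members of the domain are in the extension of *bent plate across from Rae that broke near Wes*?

{Tess}

⟦across from Rae⟧ = {x : ⟨x, Rae⟩ ∈ ⟦across from⟧} = {Dan, Ona, Quinn, Tess, Wes, Xiu}
⟦that broke⟧ = ⟦broke⟧ = {Eve, Gus, Quinn, Tess, Xiu, Yan}
⟦near Wes⟧ = {x : ⟨x, Wes⟩ ∈ ⟦near⟧} = {Eve, Gus, Hal, Quinn, Tess, Wes, Yan}
⟦plate⟧ = {Hal, Ona, Tess, Wes, Yan}
… ∩ ⟦across from Rae⟧ = {Hal, Ona, Tess, Wes, Yan} ∩ {Dan, Ona, Quinn, Tess, Wes, Xiu} = {Ona, Tess, Wes}
… ∩ ⟦that broke⟧ = {Ona, Tess, Wes} ∩ {Eve, Gus, Quinn, Tess, Xiu, Yan} = {Tess}
… ∩ ⟦near Wes⟧ = {Tess} ∩ {Eve, Gus, Hal, Quinn, Tess, Wes, Yan} = {Tess}
… ∩ ⟦bent⟧ = {Tess} ∩ {Dan, Quinn, Rae, Tess} = {Tess}
So ⟦bent plate across from Rae that broke near Wes⟧ = {Tess}.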